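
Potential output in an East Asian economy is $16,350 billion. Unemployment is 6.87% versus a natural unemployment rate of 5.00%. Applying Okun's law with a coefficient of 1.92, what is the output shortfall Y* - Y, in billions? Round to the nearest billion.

$587 billion

Output gap = -1.92 × (6.87 - 5) = -1.92 × 1.87 = -3.5904%.
Actual GDP ≈ 16350 × 0.964096 ≈ 15763 billion, so the shortfall is 16350 - 15763 = 587 billion.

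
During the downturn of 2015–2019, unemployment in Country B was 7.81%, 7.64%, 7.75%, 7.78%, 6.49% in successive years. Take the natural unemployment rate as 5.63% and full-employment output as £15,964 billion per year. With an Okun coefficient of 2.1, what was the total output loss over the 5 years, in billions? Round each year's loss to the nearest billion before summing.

Year 2015: gap = -2.1 × (7.81 - 5.63) = -4.578%, loss ≈ 15964 × 4.578/100 ≈ 731.
Year 2016: gap = -2.1 × (7.64 - 5.63) = -4.221%, loss ≈ 15964 × 4.221/100 ≈ 674.
Year 2017: gap = -2.1 × (7.75 - 5.63) = -4.452%, loss ≈ 15964 × 4.452/100 ≈ 711.
Year 2018: gap = -2.1 × (7.78 - 5.63) = -4.515%, loss ≈ 15964 × 4.515/100 ≈ 721.
Year 2019: gap = -2.1 × (6.49 - 5.63) = -1.806%, loss ≈ 15964 × 1.806/100 ≈ 288.
Total lost output = 731 + 674 + 711 + 721 + 288 = 3125 billion.

£3,125 billion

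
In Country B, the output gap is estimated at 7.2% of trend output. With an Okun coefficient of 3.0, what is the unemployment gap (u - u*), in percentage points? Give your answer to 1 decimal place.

-2.4 percentage points

Okun's law: output gap = -β × (u - u*), so u - u* = -(output gap)/β.
u - u* = -(7.2)/3.0 = -2.4 percentage points.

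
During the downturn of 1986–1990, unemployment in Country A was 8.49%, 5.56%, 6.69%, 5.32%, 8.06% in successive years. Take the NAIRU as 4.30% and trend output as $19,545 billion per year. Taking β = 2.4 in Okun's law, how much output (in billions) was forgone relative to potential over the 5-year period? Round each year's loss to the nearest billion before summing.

Year 1986: gap = -2.4 × (8.49 - 4.3) = -10.056%, loss ≈ 19545 × 10.056/100 ≈ 1965.
Year 1987: gap = -2.4 × (5.56 - 4.3) = -3.024%, loss ≈ 19545 × 3.024/100 ≈ 591.
Year 1988: gap = -2.4 × (6.69 - 4.3) = -5.736%, loss ≈ 19545 × 5.736/100 ≈ 1121.
Year 1989: gap = -2.4 × (5.32 - 4.3) = -2.448%, loss ≈ 19545 × 2.448/100 ≈ 478.
Year 1990: gap = -2.4 × (8.06 - 4.3) = -9.024%, loss ≈ 19545 × 9.024/100 ≈ 1764.
Total lost output = 1965 + 591 + 1121 + 478 + 1764 = 5919 billion.

$5,919 billion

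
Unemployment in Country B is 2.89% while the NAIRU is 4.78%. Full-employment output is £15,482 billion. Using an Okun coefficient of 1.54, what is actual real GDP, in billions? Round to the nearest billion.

£15,933 billion

Unemployment gap = 2.89 - 4.78 = -1.89 points, so the output gap is -1.54 × (-1.89) = 2.9106%.
Actual GDP = 15482 × (1 + 2.9106/100) = 15482 × 1.029106 ≈ 15933 billion.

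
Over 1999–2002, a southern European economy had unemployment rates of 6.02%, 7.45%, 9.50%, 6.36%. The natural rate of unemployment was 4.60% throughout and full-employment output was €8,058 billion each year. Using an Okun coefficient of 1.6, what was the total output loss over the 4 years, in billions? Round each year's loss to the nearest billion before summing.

Year 1999: gap = -1.6 × (6.02 - 4.6) = -2.272%, loss ≈ 8058 × 2.272/100 ≈ 183.
Year 2000: gap = -1.6 × (7.45 - 4.6) = -4.56%, loss ≈ 8058 × 4.56/100 ≈ 367.
Year 2001: gap = -1.6 × (9.5 - 4.6) = -7.84%, loss ≈ 8058 × 7.84/100 ≈ 632.
Year 2002: gap = -1.6 × (6.36 - 4.6) = -2.816%, loss ≈ 8058 × 2.816/100 ≈ 227.
Total lost output = 183 + 367 + 632 + 227 = 1409 billion.

€1,409 billion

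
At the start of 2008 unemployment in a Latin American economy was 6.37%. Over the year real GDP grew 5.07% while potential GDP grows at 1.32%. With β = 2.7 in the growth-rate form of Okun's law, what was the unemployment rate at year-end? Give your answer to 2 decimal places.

4.98%

Growth-rate Okun's law: g_Y = g_Y* - β × Δu, so Δu = (g_Y* - g_Y)/β.
Δu = (1.32 - 5.07)/2.7 = -3.75/2.7 = -1.39 percentage points.
Year-end unemployment = 6.37 - 1.39 = 4.98%.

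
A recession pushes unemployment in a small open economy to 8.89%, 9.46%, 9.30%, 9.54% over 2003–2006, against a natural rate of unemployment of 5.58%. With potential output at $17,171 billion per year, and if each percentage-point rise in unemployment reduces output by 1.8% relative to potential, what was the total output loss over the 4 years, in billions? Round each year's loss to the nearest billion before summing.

$4,596 billion

Year 2003: gap = -1.8 × (8.89 - 5.58) = -5.958%, loss ≈ 17171 × 5.958/100 ≈ 1023.
Year 2004: gap = -1.8 × (9.46 - 5.58) = -6.984%, loss ≈ 17171 × 6.984/100 ≈ 1199.
Year 2005: gap = -1.8 × (9.3 - 5.58) = -6.696%, loss ≈ 17171 × 6.696/100 ≈ 1150.
Year 2006: gap = -1.8 × (9.54 - 5.58) = -7.128%, loss ≈ 17171 × 7.128/100 ≈ 1224.
Total lost output = 1023 + 1199 + 1150 + 1224 = 4596 billion.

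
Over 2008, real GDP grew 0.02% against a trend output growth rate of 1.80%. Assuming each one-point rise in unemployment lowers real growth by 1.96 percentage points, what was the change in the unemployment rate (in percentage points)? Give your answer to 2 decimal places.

Growth-rate Okun's law: g_Y = g_Y* - β × Δu, so Δu = (g_Y* - g_Y)/β.
Δu = (1.8 - 0.02)/1.96 = 1.78/1.96 = 0.91 percentage points.

0.91 percentage points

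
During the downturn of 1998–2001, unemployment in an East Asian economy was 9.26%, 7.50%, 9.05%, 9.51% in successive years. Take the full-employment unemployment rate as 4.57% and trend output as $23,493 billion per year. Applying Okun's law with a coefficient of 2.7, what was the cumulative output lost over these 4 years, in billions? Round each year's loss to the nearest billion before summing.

Year 1998: gap = -2.7 × (9.26 - 4.57) = -12.663%, loss ≈ 23493 × 12.663/100 ≈ 2975.
Year 1999: gap = -2.7 × (7.5 - 4.57) = -7.911%, loss ≈ 23493 × 7.911/100 ≈ 1859.
Year 2000: gap = -2.7 × (9.05 - 4.57) = -12.096%, loss ≈ 23493 × 12.096/100 ≈ 2842.
Year 2001: gap = -2.7 × (9.51 - 4.57) = -13.338%, loss ≈ 23493 × 13.338/100 ≈ 3133.
Total lost output = 2975 + 1859 + 2842 + 3133 = 10809 billion.

$10,809 billion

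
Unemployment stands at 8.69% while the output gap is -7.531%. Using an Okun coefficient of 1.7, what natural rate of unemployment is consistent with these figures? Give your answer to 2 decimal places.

4.26%

From Okun's law, u - u* = -(output gap)/β = -(-7.531)/1.7 = 4.43 points.
So u* = 8.69 - 4.43 = 4.26%.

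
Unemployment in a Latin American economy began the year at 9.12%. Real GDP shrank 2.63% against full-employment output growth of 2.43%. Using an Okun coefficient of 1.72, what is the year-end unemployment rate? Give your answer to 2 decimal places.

Growth-rate Okun's law: g_Y = g_Y* - β × Δu, so Δu = (g_Y* - g_Y)/β.
Δu = (2.43 + 2.63)/1.72 = 5.06/1.72 = 2.94 percentage points.
Year-end unemployment = 9.12 + 2.94 = 12.06%.

12.06%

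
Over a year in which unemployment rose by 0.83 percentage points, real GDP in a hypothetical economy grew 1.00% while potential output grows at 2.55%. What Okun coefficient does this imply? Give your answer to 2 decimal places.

β ≈ 1.87

Growth form: g_Y = g_Y* - β × Δu, so β = (g_Y* - g_Y)/Δu.
β = (2.55 - 1)/0.83 = 1.55/0.83 = 1.87.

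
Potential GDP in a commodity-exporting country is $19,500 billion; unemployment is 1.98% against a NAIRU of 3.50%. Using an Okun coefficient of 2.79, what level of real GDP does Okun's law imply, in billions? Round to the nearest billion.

$20,327 billion

Unemployment gap = 1.98 - 3.5 = -1.52 points, so the output gap is -2.79 × (-1.52) = 4.2408%.
Actual GDP = 19500 × (1 + 4.2408/100) = 19500 × 1.042408 ≈ 20327 billion.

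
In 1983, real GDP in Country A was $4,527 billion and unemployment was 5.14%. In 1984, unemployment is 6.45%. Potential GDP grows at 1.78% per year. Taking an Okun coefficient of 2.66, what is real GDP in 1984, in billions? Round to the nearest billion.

$4,450 billion

Δu = 6.45 - 5.14 = 1.31 points.
Okun's law (growth form): g_Y = g_Y* - β × Δu = 1.78 - 2.66 × (1.31) = 1.78 - 3.4846 = -1.7046%.
Real GDP in the next year = 4527 × (1 - 1.7046/100) = 4527 × 0.982954 ≈ 4450 billion.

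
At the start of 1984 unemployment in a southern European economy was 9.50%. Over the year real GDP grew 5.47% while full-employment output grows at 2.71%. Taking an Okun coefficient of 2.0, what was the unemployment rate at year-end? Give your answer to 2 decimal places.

Growth-rate Okun's law: g_Y = g_Y* - β × Δu, so Δu = (g_Y* - g_Y)/β.
Δu = (2.71 - 5.47)/2.0 = -2.76/2.0 = -1.38 percentage points.
Year-end unemployment = 9.5 - 1.38 = 8.12%.

8.12%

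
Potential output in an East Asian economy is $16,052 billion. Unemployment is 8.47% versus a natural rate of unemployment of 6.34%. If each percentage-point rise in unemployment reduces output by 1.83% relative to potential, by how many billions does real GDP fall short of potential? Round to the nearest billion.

Output gap = -1.83 × (8.47 - 6.34) = -1.83 × 2.13 = -3.8979%.
Actual GDP ≈ 16052 × 0.961021 ≈ 15426 billion, so the shortfall is 16052 - 15426 = 626 billion.

$626 billion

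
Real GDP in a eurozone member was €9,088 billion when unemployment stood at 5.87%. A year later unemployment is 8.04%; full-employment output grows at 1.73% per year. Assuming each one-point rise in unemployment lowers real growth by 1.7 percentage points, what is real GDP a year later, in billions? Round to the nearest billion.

€8,910 billion

Δu = 8.04 - 5.87 = 2.17 points.
Okun's law (growth form): g_Y = g_Y* - β × Δu = 1.73 - 1.7 × (2.17) = 1.73 - 3.689 = -1.959%.
Real GDP in the next year = 9088 × (1 - 1.959/100) = 9088 × 0.98041 ≈ 8910 billion.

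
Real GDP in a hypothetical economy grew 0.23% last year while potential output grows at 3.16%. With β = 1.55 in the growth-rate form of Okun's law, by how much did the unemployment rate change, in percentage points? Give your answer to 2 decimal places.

1.89 percentage points

Growth-rate Okun's law: g_Y = g_Y* - β × Δu, so Δu = (g_Y* - g_Y)/β.
Δu = (3.16 - 0.23)/1.55 = 2.93/1.55 = 1.89 percentage points.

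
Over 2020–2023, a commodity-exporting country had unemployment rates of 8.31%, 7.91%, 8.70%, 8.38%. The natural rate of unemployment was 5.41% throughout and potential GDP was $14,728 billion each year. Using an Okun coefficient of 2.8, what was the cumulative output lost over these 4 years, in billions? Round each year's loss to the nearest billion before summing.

$4,809 billion

Year 2020: gap = -2.8 × (8.31 - 5.41) = -8.12%, loss ≈ 14728 × 8.12/100 ≈ 1196.
Year 2021: gap = -2.8 × (7.91 - 5.41) = -7%, loss ≈ 14728 × 7/100 ≈ 1031.
Year 2022: gap = -2.8 × (8.7 - 5.41) = -9.212%, loss ≈ 14728 × 9.212/100 ≈ 1357.
Year 2023: gap = -2.8 × (8.38 - 5.41) = -8.316%, loss ≈ 14728 × 8.316/100 ≈ 1225.
Total lost output = 1196 + 1031 + 1357 + 1225 = 4809 billion.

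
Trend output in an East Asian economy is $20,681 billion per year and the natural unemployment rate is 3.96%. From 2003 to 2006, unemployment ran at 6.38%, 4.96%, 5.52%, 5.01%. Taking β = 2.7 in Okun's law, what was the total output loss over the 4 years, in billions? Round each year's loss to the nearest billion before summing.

$3,366 billion

Year 2003: gap = -2.7 × (6.38 - 3.96) = -6.534%, loss ≈ 20681 × 6.534/100 ≈ 1351.
Year 2004: gap = -2.7 × (4.96 - 3.96) = -2.7%, loss ≈ 20681 × 2.7/100 ≈ 558.
Year 2005: gap = -2.7 × (5.52 - 3.96) = -4.212%, loss ≈ 20681 × 4.212/100 ≈ 871.
Year 2006: gap = -2.7 × (5.01 - 3.96) = -2.835%, loss ≈ 20681 × 2.835/100 ≈ 586.
Total lost output = 1351 + 558 + 871 + 586 = 3366 billion.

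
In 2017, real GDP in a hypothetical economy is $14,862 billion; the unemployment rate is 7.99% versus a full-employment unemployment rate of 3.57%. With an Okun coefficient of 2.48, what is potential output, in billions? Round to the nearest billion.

Unemployment gap = 7.99 - 3.57 = 4.42 points, so output gap = -2.48 × 4.42 = -10.9616%.
Since Y = Y* × (1 + gap/100), Y* = 14862/0.890384 ≈ 16692 billion.

$16,692 billion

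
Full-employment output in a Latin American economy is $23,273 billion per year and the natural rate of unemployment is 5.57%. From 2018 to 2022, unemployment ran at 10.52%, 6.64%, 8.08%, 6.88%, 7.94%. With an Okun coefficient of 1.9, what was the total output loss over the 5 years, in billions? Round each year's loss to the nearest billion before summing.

$5,399 billion

Year 2018: gap = -1.9 × (10.52 - 5.57) = -9.405%, loss ≈ 23273 × 9.405/100 ≈ 2189.
Year 2019: gap = -1.9 × (6.64 - 5.57) = -2.033%, loss ≈ 23273 × 2.033/100 ≈ 473.
Year 2020: gap = -1.9 × (8.08 - 5.57) = -4.769%, loss ≈ 23273 × 4.769/100 ≈ 1110.
Year 2021: gap = -1.9 × (6.88 - 5.57) = -2.489%, loss ≈ 23273 × 2.489/100 ≈ 579.
Year 2022: gap = -1.9 × (7.94 - 5.57) = -4.503%, loss ≈ 23273 × 4.503/100 ≈ 1048.
Total lost output = 2189 + 473 + 1110 + 579 + 1048 = 5399 billion.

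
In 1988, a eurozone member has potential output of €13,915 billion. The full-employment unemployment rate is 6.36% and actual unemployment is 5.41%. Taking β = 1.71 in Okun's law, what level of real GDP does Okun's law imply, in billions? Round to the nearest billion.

€14,141 billion

Unemployment gap = 5.41 - 6.36 = -0.95 points, so the output gap is -1.71 × (-0.95) = 1.6245%.
Actual GDP = 13915 × (1 + 1.6245/100) = 13915 × 1.016245 ≈ 14141 billion.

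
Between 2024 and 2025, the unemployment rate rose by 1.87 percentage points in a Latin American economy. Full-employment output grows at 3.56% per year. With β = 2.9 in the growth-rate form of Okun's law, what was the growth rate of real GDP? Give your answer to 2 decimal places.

Growth-rate Okun's law: g_Y = g_Y* - β × Δu.
g_Y = 3.56 - 2.9 × (1.87) = 3.56 - 5.423 = -1.863%, i.e. -1.86% to 2 d.p.

-1.86%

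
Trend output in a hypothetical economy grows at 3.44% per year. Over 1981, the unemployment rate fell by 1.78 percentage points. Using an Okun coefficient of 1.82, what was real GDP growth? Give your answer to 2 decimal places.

Growth-rate Okun's law: g_Y = g_Y* - β × Δu.
g_Y = 3.44 - 1.82 × (-1.78) = 3.44 + 3.2396 = 6.6796%, i.e. 6.68% to 2 d.p.

6.68%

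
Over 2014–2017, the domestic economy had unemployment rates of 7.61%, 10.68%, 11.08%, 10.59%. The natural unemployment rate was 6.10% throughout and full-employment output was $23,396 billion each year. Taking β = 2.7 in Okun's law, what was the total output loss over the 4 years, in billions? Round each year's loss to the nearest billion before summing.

Year 2014: gap = -2.7 × (7.61 - 6.1) = -4.077%, loss ≈ 23396 × 4.077/100 ≈ 954.
Year 2015: gap = -2.7 × (10.68 - 6.1) = -12.366%, loss ≈ 23396 × 12.366/100 ≈ 2893.
Year 2016: gap = -2.7 × (11.08 - 6.1) = -13.446%, loss ≈ 23396 × 13.446/100 ≈ 3146.
Year 2017: gap = -2.7 × (10.59 - 6.1) = -12.123%, loss ≈ 23396 × 12.123/100 ≈ 2836.
Total lost output = 954 + 2893 + 3146 + 2836 = 9829 billion.

$9,829 billion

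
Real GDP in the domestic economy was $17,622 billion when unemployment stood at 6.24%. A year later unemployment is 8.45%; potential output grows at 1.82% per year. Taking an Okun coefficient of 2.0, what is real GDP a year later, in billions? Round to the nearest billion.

$17,164 billion

Δu = 8.45 - 6.24 = 2.21 points.
Okun's law (growth form): g_Y = g_Y* - β × Δu = 1.82 - 2.0 × (2.21) = 1.82 - 4.42 = -2.6%.
Real GDP in the next year = 17622 × (1 - 2.6/100) = 17622 × 0.974 ≈ 17164 billion.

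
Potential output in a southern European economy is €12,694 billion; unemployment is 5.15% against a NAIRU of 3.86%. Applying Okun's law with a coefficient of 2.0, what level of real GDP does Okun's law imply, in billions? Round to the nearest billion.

Unemployment gap = 5.15 - 3.86 = 1.29 points, so the output gap is -2 × 1.29 = -2.58%.
Actual GDP = 12694 × (1 - 2.58/100) = 12694 × 0.9742 ≈ 12366 billion.

€12,366 billion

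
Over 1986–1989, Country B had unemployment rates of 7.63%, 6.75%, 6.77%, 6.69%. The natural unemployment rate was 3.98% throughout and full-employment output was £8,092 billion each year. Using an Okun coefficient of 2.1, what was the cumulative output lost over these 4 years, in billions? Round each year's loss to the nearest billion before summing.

Year 1986: gap = -2.1 × (7.63 - 3.98) = -7.665%, loss ≈ 8092 × 7.665/100 ≈ 620.
Year 1987: gap = -2.1 × (6.75 - 3.98) = -5.817%, loss ≈ 8092 × 5.817/100 ≈ 471.
Year 1988: gap = -2.1 × (6.77 - 3.98) = -5.859%, loss ≈ 8092 × 5.859/100 ≈ 474.
Year 1989: gap = -2.1 × (6.69 - 3.98) = -5.691%, loss ≈ 8092 × 5.691/100 ≈ 461.
Total lost output = 620 + 471 + 474 + 461 = 2026 billion.

£2,026 billion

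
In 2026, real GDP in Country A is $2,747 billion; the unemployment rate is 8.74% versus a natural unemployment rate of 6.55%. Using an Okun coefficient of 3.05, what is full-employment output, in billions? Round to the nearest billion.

$2,944 billion

Unemployment gap = 8.74 - 6.55 = 2.19 points, so output gap = -3.05 × 2.19 = -6.6795%.
Since Y = Y* × (1 + gap/100), Y* = 2747/0.933205 ≈ 2944 billion.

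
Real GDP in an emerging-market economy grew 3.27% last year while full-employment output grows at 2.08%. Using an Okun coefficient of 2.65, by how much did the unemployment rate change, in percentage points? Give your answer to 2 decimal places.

Growth-rate Okun's law: g_Y = g_Y* - β × Δu, so Δu = (g_Y* - g_Y)/β.
Δu = (2.08 - 3.27)/2.65 = -1.19/2.65 = -0.45 percentage points.

-0.45 percentage points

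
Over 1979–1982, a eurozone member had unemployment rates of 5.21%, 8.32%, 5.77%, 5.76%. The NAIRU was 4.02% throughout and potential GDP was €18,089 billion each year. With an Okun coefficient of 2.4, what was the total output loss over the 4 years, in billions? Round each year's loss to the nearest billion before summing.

Year 1979: gap = -2.4 × (5.21 - 4.02) = -2.856%, loss ≈ 18089 × 2.856/100 ≈ 517.
Year 1980: gap = -2.4 × (8.32 - 4.02) = -10.32%, loss ≈ 18089 × 10.32/100 ≈ 1867.
Year 1981: gap = -2.4 × (5.77 - 4.02) = -4.2%, loss ≈ 18089 × 4.2/100 ≈ 760.
Year 1982: gap = -2.4 × (5.76 - 4.02) = -4.176%, loss ≈ 18089 × 4.176/100 ≈ 755.
Total lost output = 517 + 1867 + 760 + 755 = 3899 billion.

€3,899 billion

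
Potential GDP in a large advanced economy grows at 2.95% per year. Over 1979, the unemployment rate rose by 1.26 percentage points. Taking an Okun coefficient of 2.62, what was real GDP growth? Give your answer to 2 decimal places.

Growth-rate Okun's law: g_Y = g_Y* - β × Δu.
g_Y = 2.95 - 2.62 × (1.26) = 2.95 - 3.3012 = -0.3512%, i.e. -0.35% to 2 d.p.

-0.35%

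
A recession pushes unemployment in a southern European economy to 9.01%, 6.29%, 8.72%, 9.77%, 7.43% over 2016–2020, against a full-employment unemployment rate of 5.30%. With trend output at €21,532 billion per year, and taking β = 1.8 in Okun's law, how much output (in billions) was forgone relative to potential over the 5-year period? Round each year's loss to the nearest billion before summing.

Year 2016: gap = -1.8 × (9.01 - 5.3) = -6.678%, loss ≈ 21532 × 6.678/100 ≈ 1438.
Year 2017: gap = -1.8 × (6.29 - 5.3) = -1.782%, loss ≈ 21532 × 1.782/100 ≈ 384.
Year 2018: gap = -1.8 × (8.72 - 5.3) = -6.156%, loss ≈ 21532 × 6.156/100 ≈ 1326.
Year 2019: gap = -1.8 × (9.77 - 5.3) = -8.046%, loss ≈ 21532 × 8.046/100 ≈ 1732.
Year 2020: gap = -1.8 × (7.43 - 5.3) = -3.834%, loss ≈ 21532 × 3.834/100 ≈ 826.
Total lost output = 1438 + 384 + 1326 + 1732 + 826 = 5706 billion.

€5,706 billion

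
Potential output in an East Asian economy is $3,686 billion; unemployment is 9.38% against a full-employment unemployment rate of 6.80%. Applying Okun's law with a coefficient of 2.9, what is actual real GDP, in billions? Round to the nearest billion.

Unemployment gap = 9.38 - 6.8 = 2.58 points, so the output gap is -2.9 × 2.58 = -7.482%.
Actual GDP = 3686 × (1 - 7.482/100) = 3686 × 0.92518 ≈ 3410 billion.

$3,410 billion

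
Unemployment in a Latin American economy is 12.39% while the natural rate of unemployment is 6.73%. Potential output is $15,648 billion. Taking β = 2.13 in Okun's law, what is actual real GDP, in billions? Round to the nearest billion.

$13,762 billion

Unemployment gap = 12.39 - 6.73 = 5.66 points, so the output gap is -2.13 × 5.66 = -12.0558%.
Actual GDP = 15648 × (1 - 12.0558/100) = 15648 × 0.879442 ≈ 13762 billion.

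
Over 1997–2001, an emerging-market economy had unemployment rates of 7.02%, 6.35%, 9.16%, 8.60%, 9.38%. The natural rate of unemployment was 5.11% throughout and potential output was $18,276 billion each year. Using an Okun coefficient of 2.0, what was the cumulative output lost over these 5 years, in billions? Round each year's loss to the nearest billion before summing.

$5,468 billion

Year 1997: gap = -2.0 × (7.02 - 5.11) = -3.82%, loss ≈ 18276 × 3.82/100 ≈ 698.
Year 1998: gap = -2.0 × (6.35 - 5.11) = -2.48%, loss ≈ 18276 × 2.48/100 ≈ 453.
Year 1999: gap = -2.0 × (9.16 - 5.11) = -8.1%, loss ≈ 18276 × 8.1/100 ≈ 1480.
Year 2000: gap = -2.0 × (8.6 - 5.11) = -6.98%, loss ≈ 18276 × 6.98/100 ≈ 1276.
Year 2001: gap = -2.0 × (9.38 - 5.11) = -8.54%, loss ≈ 18276 × 8.54/100 ≈ 1561.
Total lost output = 698 + 453 + 1480 + 1276 + 1561 = 5468 billion.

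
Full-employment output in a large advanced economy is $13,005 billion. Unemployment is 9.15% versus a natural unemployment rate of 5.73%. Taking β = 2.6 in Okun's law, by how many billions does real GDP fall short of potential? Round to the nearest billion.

$1,156 billion

Output gap = -2.6 × (9.15 - 5.73) = -2.6 × 3.42 = -8.892%.
Actual GDP ≈ 13005 × 0.91108 ≈ 11849 billion, so the shortfall is 13005 - 11849 = 1156 billion.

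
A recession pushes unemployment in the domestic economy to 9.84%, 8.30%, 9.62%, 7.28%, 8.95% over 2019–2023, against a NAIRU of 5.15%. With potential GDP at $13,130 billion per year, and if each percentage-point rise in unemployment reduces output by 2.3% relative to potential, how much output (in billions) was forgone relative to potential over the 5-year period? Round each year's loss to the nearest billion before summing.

$5,508 billion

Year 2019: gap = -2.3 × (9.84 - 5.15) = -10.787%, loss ≈ 13130 × 10.787/100 ≈ 1416.
Year 2020: gap = -2.3 × (8.3 - 5.15) = -7.245%, loss ≈ 13130 × 7.245/100 ≈ 951.
Year 2021: gap = -2.3 × (9.62 - 5.15) = -10.281%, loss ≈ 13130 × 10.281/100 ≈ 1350.
Year 2022: gap = -2.3 × (7.28 - 5.15) = -4.899%, loss ≈ 13130 × 4.899/100 ≈ 643.
Year 2023: gap = -2.3 × (8.95 - 5.15) = -8.74%, loss ≈ 13130 × 8.74/100 ≈ 1148.
Total lost output = 1416 + 951 + 1350 + 643 + 1148 = 5508 billion.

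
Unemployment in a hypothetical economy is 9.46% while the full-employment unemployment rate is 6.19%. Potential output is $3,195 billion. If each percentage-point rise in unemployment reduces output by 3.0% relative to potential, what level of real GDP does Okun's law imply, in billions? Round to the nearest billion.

$2,882 billion

Unemployment gap = 9.46 - 6.19 = 3.27 points, so the output gap is -3 × 3.27 = -9.81%.
Actual GDP = 3195 × (1 - 9.81/100) = 3195 × 0.9019 ≈ 2882 billion.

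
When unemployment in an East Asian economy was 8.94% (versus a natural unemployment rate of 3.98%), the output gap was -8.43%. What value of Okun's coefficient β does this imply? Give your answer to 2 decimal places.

β ≈ 1.70

Okun's law: output gap = -β × (u - u*).
-8.43 = -β × (8.94 - 3.98) = -β × 4.96, so β = 8.43/4.96 = 1.70.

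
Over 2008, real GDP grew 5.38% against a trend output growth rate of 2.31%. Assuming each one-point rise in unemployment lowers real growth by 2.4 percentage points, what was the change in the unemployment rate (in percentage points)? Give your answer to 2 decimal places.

-1.28 percentage points

Growth-rate Okun's law: g_Y = g_Y* - β × Δu, so Δu = (g_Y* - g_Y)/β.
Δu = (2.31 - 5.38)/2.4 = -3.07/2.4 = -1.28 percentage points.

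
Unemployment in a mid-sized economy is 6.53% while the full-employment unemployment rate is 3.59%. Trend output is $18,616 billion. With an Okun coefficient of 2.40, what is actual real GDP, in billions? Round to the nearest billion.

Unemployment gap = 6.53 - 3.59 = 2.94 points, so the output gap is -2.4 × 2.94 = -7.056%.
Actual GDP = 18616 × (1 - 7.056/100) = 18616 × 0.92944 ≈ 17302 billion.

$17,302 billion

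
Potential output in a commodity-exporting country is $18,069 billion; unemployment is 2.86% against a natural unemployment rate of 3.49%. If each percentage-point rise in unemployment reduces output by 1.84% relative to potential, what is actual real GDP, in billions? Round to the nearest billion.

$18,278 billion

Unemployment gap = 2.86 - 3.49 = -0.63 points, so the output gap is -1.84 × (-0.63) = 1.1592%.
Actual GDP = 18069 × (1 + 1.1592/100) = 18069 × 1.011592 ≈ 18278 billion.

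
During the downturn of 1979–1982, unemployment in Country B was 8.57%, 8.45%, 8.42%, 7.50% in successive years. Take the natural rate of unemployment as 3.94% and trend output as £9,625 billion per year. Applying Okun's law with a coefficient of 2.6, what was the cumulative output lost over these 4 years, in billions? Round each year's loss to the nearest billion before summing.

Year 1979: gap = -2.6 × (8.57 - 3.94) = -12.038%, loss ≈ 9625 × 12.038/100 ≈ 1159.
Year 1980: gap = -2.6 × (8.45 - 3.94) = -11.726%, loss ≈ 9625 × 11.726/100 ≈ 1129.
Year 1981: gap = -2.6 × (8.42 - 3.94) = -11.648%, loss ≈ 9625 × 11.648/100 ≈ 1121.
Year 1982: gap = -2.6 × (7.5 - 3.94) = -9.256%, loss ≈ 9625 × 9.256/100 ≈ 891.
Total lost output = 1159 + 1129 + 1121 + 891 = 4300 billion.

£4,300 billion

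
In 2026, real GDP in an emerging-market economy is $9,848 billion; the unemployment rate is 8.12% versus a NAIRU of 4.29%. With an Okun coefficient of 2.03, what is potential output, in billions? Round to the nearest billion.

$10,678 billion

Unemployment gap = 8.12 - 4.29 = 3.83 points, so output gap = -2.03 × 3.83 = -7.7749%.
Since Y = Y* × (1 + gap/100), Y* = 9848/0.922251 ≈ 10678 billion.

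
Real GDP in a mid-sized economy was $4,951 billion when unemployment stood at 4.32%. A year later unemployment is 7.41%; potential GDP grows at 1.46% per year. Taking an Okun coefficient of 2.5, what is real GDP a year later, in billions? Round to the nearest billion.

Δu = 7.41 - 4.32 = 3.09 points.
Okun's law (growth form): g_Y = g_Y* - β × Δu = 1.46 - 2.5 × (3.09) = 1.46 - 7.725 = -6.265%.
Real GDP in the next year = 4951 × (1 - 6.265/100) = 4951 × 0.93735 ≈ 4641 billion.

$4,641 billion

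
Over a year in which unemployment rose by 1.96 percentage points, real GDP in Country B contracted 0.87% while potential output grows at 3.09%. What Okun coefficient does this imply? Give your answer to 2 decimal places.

β ≈ 2.02

Growth form: g_Y = g_Y* - β × Δu, so β = (g_Y* - g_Y)/Δu.
β = (3.09 + 0.87)/1.96 = 3.96/1.96 = 2.02.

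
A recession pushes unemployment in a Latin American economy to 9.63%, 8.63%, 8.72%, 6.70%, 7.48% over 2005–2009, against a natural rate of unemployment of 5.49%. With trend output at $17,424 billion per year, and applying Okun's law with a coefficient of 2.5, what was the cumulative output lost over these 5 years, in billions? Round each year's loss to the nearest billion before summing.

Year 2005: gap = -2.5 × (9.63 - 5.49) = -10.35%, loss ≈ 17424 × 10.35/100 ≈ 1803.
Year 2006: gap = -2.5 × (8.63 - 5.49) = -7.85%, loss ≈ 17424 × 7.85/100 ≈ 1368.
Year 2007: gap = -2.5 × (8.72 - 5.49) = -8.075%, loss ≈ 17424 × 8.075/100 ≈ 1407.
Year 2008: gap = -2.5 × (6.7 - 5.49) = -3.025%, loss ≈ 17424 × 3.025/100 ≈ 527.
Year 2009: gap = -2.5 × (7.48 - 5.49) = -4.975%, loss ≈ 17424 × 4.975/100 ≈ 867.
Total lost output = 1803 + 1368 + 1407 + 527 + 867 = 5972 billion.

$5,972 billion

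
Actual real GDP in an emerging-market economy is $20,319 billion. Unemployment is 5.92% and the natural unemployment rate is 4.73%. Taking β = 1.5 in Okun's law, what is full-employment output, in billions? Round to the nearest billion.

$20,688 billion

Unemployment gap = 5.92 - 4.73 = 1.19 points, so output gap = -1.5 × 1.19 = -1.785%.
Since Y = Y* × (1 + gap/100), Y* = 20319/0.98215 ≈ 20688 billion.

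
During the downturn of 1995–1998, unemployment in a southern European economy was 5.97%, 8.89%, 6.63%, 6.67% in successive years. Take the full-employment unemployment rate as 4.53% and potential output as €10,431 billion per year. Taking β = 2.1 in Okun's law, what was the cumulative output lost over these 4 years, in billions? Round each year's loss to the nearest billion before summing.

Year 1995: gap = -2.1 × (5.97 - 4.53) = -3.024%, loss ≈ 10431 × 3.024/100 ≈ 315.
Year 1996: gap = -2.1 × (8.89 - 4.53) = -9.156%, loss ≈ 10431 × 9.156/100 ≈ 955.
Year 1997: gap = -2.1 × (6.63 - 4.53) = -4.41%, loss ≈ 10431 × 4.41/100 ≈ 460.
Year 1998: gap = -2.1 × (6.67 - 4.53) = -4.494%, loss ≈ 10431 × 4.494/100 ≈ 469.
Total lost output = 315 + 955 + 460 + 469 = 2199 billion.

€2,199 billion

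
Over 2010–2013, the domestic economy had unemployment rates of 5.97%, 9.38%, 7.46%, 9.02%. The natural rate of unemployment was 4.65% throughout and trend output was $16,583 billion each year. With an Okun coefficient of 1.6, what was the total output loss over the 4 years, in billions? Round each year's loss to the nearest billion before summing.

Year 2010: gap = -1.6 × (5.97 - 4.65) = -2.112%, loss ≈ 16583 × 2.112/100 ≈ 350.
Year 2011: gap = -1.6 × (9.38 - 4.65) = -7.568%, loss ≈ 16583 × 7.568/100 ≈ 1255.
Year 2012: gap = -1.6 × (7.46 - 4.65) = -4.496%, loss ≈ 16583 × 4.496/100 ≈ 746.
Year 2013: gap = -1.6 × (9.02 - 4.65) = -6.992%, loss ≈ 16583 × 6.992/100 ≈ 1159.
Total lost output = 350 + 1255 + 746 + 1159 = 3510 billion.

$3,510 billion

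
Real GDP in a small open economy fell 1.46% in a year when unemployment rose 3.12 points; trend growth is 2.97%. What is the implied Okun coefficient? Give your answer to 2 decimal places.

Growth form: g_Y = g_Y* - β × Δu, so β = (g_Y* - g_Y)/Δu.
β = (2.97 + 1.46)/3.12 = 4.43/3.12 = 1.42.

β ≈ 1.42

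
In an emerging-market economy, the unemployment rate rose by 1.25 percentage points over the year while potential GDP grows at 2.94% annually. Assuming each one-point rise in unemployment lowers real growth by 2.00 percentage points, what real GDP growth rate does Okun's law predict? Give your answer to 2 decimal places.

0.44%

Growth-rate Okun's law: g_Y = g_Y* - β × Δu.
g_Y = 2.94 - 2.00 × (1.25) = 2.94 - 2.5 = 0.44%, i.e. 0.44% to 2 d.p.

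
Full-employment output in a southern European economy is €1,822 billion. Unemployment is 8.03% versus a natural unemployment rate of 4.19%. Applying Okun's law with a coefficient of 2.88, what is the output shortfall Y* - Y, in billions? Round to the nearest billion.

€201 billion

Output gap = -2.88 × (8.03 - 4.19) = -2.88 × 3.84 = -11.0592%.
Actual GDP ≈ 1822 × 0.889408 ≈ 1621 billion, so the shortfall is 1822 - 1621 = 201 billion.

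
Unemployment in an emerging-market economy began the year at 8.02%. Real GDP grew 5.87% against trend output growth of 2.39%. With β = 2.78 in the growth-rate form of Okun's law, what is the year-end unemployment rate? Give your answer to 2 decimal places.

Growth-rate Okun's law: g_Y = g_Y* - β × Δu, so Δu = (g_Y* - g_Y)/β.
Δu = (2.39 - 5.87)/2.78 = -3.48/2.78 = -1.25 percentage points.
Year-end unemployment = 8.02 - 1.25 = 6.77%.

6.77%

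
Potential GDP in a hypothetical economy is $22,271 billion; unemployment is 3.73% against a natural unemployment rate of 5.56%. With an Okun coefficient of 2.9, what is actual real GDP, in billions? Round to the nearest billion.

Unemployment gap = 3.73 - 5.56 = -1.83 points, so the output gap is -2.9 × (-1.83) = 5.307%.
Actual GDP = 22271 × (1 + 5.307/100) = 22271 × 1.05307 ≈ 23453 billion.

$23,453 billion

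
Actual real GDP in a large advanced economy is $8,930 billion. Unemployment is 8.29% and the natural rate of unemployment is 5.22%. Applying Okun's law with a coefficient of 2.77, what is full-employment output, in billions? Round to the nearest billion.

Unemployment gap = 8.29 - 5.22 = 3.07 points, so output gap = -2.77 × 3.07 = -8.5039%.
Since Y = Y* × (1 + gap/100), Y* = 8930/0.914961 ≈ 9760 billion.

$9,760 billion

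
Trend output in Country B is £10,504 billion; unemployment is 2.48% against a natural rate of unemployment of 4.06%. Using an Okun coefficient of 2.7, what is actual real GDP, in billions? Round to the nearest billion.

£10,952 billion

Unemployment gap = 2.48 - 4.06 = -1.58 points, so the output gap is -2.7 × (-1.58) = 4.266%.
Actual GDP = 10504 × (1 + 4.266/100) = 10504 × 1.04266 ≈ 10952 billion.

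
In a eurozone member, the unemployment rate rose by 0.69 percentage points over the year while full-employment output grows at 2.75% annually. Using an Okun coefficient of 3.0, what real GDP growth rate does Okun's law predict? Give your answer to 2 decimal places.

0.68%

Growth-rate Okun's law: g_Y = g_Y* - β × Δu.
g_Y = 2.75 - 3.0 × (0.69) = 2.75 - 2.07 = 0.68%, i.e. 0.68% to 2 d.p.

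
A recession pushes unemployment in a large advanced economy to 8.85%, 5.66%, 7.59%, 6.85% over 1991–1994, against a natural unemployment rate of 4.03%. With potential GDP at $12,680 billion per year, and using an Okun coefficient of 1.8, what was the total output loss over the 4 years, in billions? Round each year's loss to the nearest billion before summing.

$2,929 billion

Year 1991: gap = -1.8 × (8.85 - 4.03) = -8.676%, loss ≈ 12680 × 8.676/100 ≈ 1100.
Year 1992: gap = -1.8 × (5.66 - 4.03) = -2.934%, loss ≈ 12680 × 2.934/100 ≈ 372.
Year 1993: gap = -1.8 × (7.59 - 4.03) = -6.408%, loss ≈ 12680 × 6.408/100 ≈ 813.
Year 1994: gap = -1.8 × (6.85 - 4.03) = -5.076%, loss ≈ 12680 × 5.076/100 ≈ 644.
Total lost output = 1100 + 372 + 813 + 644 = 2929 billion.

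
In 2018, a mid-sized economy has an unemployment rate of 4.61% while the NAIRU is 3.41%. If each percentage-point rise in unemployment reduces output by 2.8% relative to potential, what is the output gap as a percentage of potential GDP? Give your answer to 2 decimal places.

-3.36%

The unemployment gap is 4.61 - 3.41 = 1.2 percentage points.
Okun's law gives an output gap of -2.8 × 1.2 = -3.36%, i.e. 3.36% below potential.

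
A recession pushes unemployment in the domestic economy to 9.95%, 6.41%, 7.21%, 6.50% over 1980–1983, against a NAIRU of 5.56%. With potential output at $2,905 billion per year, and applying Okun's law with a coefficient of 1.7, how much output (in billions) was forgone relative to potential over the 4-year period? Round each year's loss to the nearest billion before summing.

Year 1980: gap = -1.7 × (9.95 - 5.56) = -7.463%, loss ≈ 2905 × 7.463/100 ≈ 217.
Year 1981: gap = -1.7 × (6.41 - 5.56) = -1.445%, loss ≈ 2905 × 1.445/100 ≈ 42.
Year 1982: gap = -1.7 × (7.21 - 5.56) = -2.805%, loss ≈ 2905 × 2.805/100 ≈ 81.
Year 1983: gap = -1.7 × (6.5 - 5.56) = -1.598%, loss ≈ 2905 × 1.598/100 ≈ 46.
Total lost output = 217 + 42 + 81 + 46 = 386 billion.

$386 billion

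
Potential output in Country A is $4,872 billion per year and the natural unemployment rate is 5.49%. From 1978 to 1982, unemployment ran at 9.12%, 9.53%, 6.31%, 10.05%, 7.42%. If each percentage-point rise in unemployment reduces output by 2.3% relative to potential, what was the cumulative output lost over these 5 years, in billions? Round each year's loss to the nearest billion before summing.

Year 1978: gap = -2.3 × (9.12 - 5.49) = -8.349%, loss ≈ 4872 × 8.349/100 ≈ 407.
Year 1979: gap = -2.3 × (9.53 - 5.49) = -9.292%, loss ≈ 4872 × 9.292/100 ≈ 453.
Year 1980: gap = -2.3 × (6.31 - 5.49) = -1.886%, loss ≈ 4872 × 1.886/100 ≈ 92.
Year 1981: gap = -2.3 × (10.05 - 5.49) = -10.488%, loss ≈ 4872 × 10.488/100 ≈ 511.
Year 1982: gap = -2.3 × (7.42 - 5.49) = -4.439%, loss ≈ 4872 × 4.439/100 ≈ 216.
Total lost output = 407 + 453 + 92 + 511 + 216 = 1679 billion.

$1,679 billion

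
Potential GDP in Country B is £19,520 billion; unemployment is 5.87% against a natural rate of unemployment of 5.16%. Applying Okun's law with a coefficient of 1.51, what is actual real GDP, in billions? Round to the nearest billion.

Unemployment gap = 5.87 - 5.16 = 0.71 points, so the output gap is -1.51 × 0.71 = -1.0721%.
Actual GDP = 19520 × (1 - 1.0721/100) = 19520 × 0.989279 ≈ 19311 billion.

£19,311 billion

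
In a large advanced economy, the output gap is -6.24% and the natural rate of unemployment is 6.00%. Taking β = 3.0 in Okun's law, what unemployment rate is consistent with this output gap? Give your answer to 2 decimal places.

8.08%

From Okun's law, u - u* = -(output gap)/β = -(-6.24)/3.0 = 2.08 points.
So u = 6 + 2.08 = 8.08%.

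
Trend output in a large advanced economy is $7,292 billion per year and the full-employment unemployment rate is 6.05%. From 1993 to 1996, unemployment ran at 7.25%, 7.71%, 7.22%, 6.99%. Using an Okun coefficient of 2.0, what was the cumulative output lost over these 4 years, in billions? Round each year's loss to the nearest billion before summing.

Year 1993: gap = -2.0 × (7.25 - 6.05) = -2.4%, loss ≈ 7292 × 2.4/100 ≈ 175.
Year 1994: gap = -2.0 × (7.71 - 6.05) = -3.32%, loss ≈ 7292 × 3.32/100 ≈ 242.
Year 1995: gap = -2.0 × (7.22 - 6.05) = -2.34%, loss ≈ 7292 × 2.34/100 ≈ 171.
Year 1996: gap = -2.0 × (6.99 - 6.05) = -1.88%, loss ≈ 7292 × 1.88/100 ≈ 137.
Total lost output = 175 + 242 + 171 + 137 = 725 billion.

$725 billion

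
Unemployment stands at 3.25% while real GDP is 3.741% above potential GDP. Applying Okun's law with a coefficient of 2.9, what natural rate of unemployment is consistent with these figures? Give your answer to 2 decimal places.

From Okun's law, u - u* = -(output gap)/β = -(3.741)/2.9 = -1.29 points.
So u* = 3.25 + 1.29 = 4.54%.

4.54%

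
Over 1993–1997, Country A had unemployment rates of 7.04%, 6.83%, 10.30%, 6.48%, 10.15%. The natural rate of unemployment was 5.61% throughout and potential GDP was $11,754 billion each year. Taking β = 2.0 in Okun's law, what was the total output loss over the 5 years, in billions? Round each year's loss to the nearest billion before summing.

Year 1993: gap = -2.0 × (7.04 - 5.61) = -2.86%, loss ≈ 11754 × 2.86/100 ≈ 336.
Year 1994: gap = -2.0 × (6.83 - 5.61) = -2.44%, loss ≈ 11754 × 2.44/100 ≈ 287.
Year 1995: gap = -2.0 × (10.3 - 5.61) = -9.38%, loss ≈ 11754 × 9.38/100 ≈ 1103.
Year 1996: gap = -2.0 × (6.48 - 5.61) = -1.74%, loss ≈ 11754 × 1.74/100 ≈ 205.
Year 1997: gap = -2.0 × (10.15 - 5.61) = -9.08%, loss ≈ 11754 × 9.08/100 ≈ 1067.
Total lost output = 336 + 287 + 1103 + 205 + 1067 = 2998 billion.

$2,998 billion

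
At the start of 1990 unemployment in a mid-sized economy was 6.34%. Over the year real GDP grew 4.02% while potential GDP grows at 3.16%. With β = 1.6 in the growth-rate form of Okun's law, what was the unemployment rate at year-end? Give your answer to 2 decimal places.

5.80%

Growth-rate Okun's law: g_Y = g_Y* - β × Δu, so Δu = (g_Y* - g_Y)/β.
Δu = (3.16 - 4.02)/1.6 = -0.86/1.6 = -0.54 percentage points.
Year-end unemployment = 6.34 - 0.54 = 5.80%.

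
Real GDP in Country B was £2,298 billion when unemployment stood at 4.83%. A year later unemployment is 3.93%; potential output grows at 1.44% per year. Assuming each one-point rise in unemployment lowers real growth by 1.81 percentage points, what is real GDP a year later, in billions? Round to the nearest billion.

Δu = 3.93 - 4.83 = -0.9 points.
Okun's law (growth form): g_Y = g_Y* - β × Δu = 1.44 - 1.81 × (-0.90) = 1.44 + 1.629 = 3.069%.
Real GDP in the next year = 2298 × (1 + 3.069/100) = 2298 × 1.03069 ≈ 2369 billion.

£2,369 billion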